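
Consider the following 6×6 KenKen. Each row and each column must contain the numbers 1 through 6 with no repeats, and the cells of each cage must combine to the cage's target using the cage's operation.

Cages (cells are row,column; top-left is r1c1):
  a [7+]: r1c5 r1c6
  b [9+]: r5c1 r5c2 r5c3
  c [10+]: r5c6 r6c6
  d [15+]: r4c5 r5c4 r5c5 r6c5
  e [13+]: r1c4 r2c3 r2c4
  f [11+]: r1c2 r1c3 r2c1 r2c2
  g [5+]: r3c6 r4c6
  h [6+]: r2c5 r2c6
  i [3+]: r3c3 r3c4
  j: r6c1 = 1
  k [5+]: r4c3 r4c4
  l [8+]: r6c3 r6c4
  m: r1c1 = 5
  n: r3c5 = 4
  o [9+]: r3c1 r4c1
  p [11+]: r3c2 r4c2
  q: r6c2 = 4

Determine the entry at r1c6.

1

Cage m is given; hence r1c1 = 5.
N is a freebie, leaving r3c5 = 4.
J is a freebie, which forces r6c1 = 1.
Q is a freebie; hence r6c2 = 4.
Row 6 already has 4, which forces r6c6 = 6.
Column 6 already has 6, which forces r5c6 = 4.
Cage a needs two cells with sum 7; hence r1c5 = 6.
Column 6 already has 4, which forces r1c6 = 1.
Column 6 now contains 1, which forces r2c6 = 5.
Row 2 already has 5, so r2c5 = 1.
Cage d needs sum 15; hence r5c4 = 5.
Column 4 already has 5, which forces r6c4 = 3.
Column 4 now contains 3, leaving r1c4 = 4.
Cage e has sum 13, leaving r2c3 = 3.
The 3 cells of cage e must have sum 13, which forces r2c4 = 6.
Row 6 already has 3, so r6c3 = 5.
Row 6 already has 5, leaving r6c5 = 2.
Cage f needs sum 11; hence r1c2 = 3.
Row 1 now contains 4, which forces r1c3 = 2.
Cage f needs sum 11, which forces r2c1 = 4.
Row 2 now contains 3, which forces r2c2 = 2.
Column 3 already has 2; hence r3c3 = 1.
1 is placed in row 3; hence r3c4 = 2.
Row 3 already has 2, which forces r3c6 = 3.
Cage k needs two cells with sum 5, so r4c3 = 4.
Cage k's pair has sum 5, so r4c4 = 1.
The 4 cells of cage d must have sum 15, so r4c5 = 5.
3 is placed in column 6; hence r4c6 = 2.
Column 3 already has 1; hence r5c3 = 6.
2 is placed in column 5; hence r5c5 = 3.
Row 3 already has 3, so r3c1 = 6.
The two cells of cage p must have sum 11, leaving r3c2 = 5.
Cage o's pair has sum 9, leaving r4c1 = 3.
5 is placed in row 4, which forces r4c2 = 6.
Row 5 now contains 6, so r5c1 = 2.
Row 5 now contains 6; hence r5c2 = 1.
The full grid is 5 3 2 4 6 1 / 4 2 3 6 1 5 / 6 5 1 2 4 3 / 3 6 4 1 5 2 / 2 1 6 5 3 4 / 1 4 5 3 2 6.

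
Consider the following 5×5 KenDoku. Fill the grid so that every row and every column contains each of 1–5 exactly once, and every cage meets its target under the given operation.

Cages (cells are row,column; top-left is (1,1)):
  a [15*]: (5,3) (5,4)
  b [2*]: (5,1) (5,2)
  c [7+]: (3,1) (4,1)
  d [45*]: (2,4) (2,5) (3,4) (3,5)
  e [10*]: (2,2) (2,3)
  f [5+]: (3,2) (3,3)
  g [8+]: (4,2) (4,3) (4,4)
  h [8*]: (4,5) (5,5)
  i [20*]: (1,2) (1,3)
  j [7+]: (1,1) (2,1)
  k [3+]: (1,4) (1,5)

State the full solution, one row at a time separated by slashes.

Row 1 needs a 3, and only (1,1) is open for it.
Cage j needs two cells with sum 7; hence (2,1) = 4.
The only place for 4 in row 5 is (5,5).
Column 5 now contains 4, leaving (4,5) = 2.
The two cells of cage k must have sum 3, which forces (1,4) = 2.
2 is placed in column 5; hence (1,5) = 1.
The two cells of cage c must have sum 7, leaving (3,1) = 2.
2 is placed in row 4, which forces (4,1) = 5.
Column 1 already has 2, so (5,1) = 1.
Row 5 already has 1, which forces (5,2) = 2.
Column 2 now contains 2, leaving (2,2) = 5.
Cage e needs two cells with product 10; hence (2,3) = 2.
Row 2 now contains 5, so (2,5) = 3.
Column 5 already has 3; hence (3,5) = 5.
Column 2 already has 5, leaving (1,2) = 4.
Cage i's pair has product 20; hence (1,3) = 5.
Row 2 already has 3, so (2,4) = 1.
4 is placed in column 2, leaving (3,2) = 1.
Row 3 now contains 1; hence (3,3) = 4.
The 4 cells of cage d must have product 45, which forces (3,4) = 3.
Column 2 already has 1; hence (4,2) = 3.
Row 4 already has 3, which forces (4,3) = 1.
Column 4 already has 3; hence (4,4) = 4.
Column 3 now contains 5, leaving (5,3) = 3.
Column 4 already has 3, leaving (5,4) = 5.

3 4 5 2 1 / 4 5 2 1 3 / 2 1 4 3 5 / 5 3 1 4 2 / 1 2 3 5 4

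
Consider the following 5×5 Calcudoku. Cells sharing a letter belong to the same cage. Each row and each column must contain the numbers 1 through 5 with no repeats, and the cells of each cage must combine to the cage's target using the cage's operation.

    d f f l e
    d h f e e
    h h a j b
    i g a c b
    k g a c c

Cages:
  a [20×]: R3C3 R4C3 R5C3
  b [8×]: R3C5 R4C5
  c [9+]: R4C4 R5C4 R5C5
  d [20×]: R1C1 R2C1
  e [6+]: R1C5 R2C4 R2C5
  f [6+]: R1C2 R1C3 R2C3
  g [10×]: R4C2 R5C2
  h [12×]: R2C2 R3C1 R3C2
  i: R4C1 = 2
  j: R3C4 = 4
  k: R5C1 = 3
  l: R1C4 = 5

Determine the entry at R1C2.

1

Cage l is given, leaving R1C4 = 5.
Cage j is given; hence R3C4 = 4.
Row 3 already has 4, so R3C5 = 2.
Cage i is a single given cell, which forces R4C1 = 2.
Row 4 already has 2, so R4C2 = 5.
2 is placed in column 5, leaving R4C5 = 4.
Cage k is given, so R5C1 = 3.
5 is placed in column 2; hence R5C2 = 2.
2 is placed in row 5, leaving R5C4 = 1.
Row 5 already has 1, which forces R5C5 = 5.
Row 1 already has 5, so R1C1 = 4.
The two cells of cage d must have product 20, which forces R2C1 = 5.
Cage h has product 12, so R2C2 = 4.
The 3 cells of cage e must have sum 6, so R2C4 = 2.
3 is placed in column 1; hence R3C1 = 1.
Cage h needs product 12; hence R3C2 = 3.
Cage a needs product 20, leaving R3C3 = 5.
4 is placed in row 4, leaving R4C3 = 1.
1 is placed in column 4, so R4C4 = 3.
Row 5 already has 5, which forces R5C3 = 4.
3 is placed in column 2, leaving R1C2 = 1.
Cage f has sum 6, leaving R1C3 = 2.
1 is placed in row 1; hence R1C5 = 3.
Column 3 already has 1, leaving R2C3 = 3.
3 is placed in column 5, which forces R2C5 = 1.
Completed grid: 4 1 2 5 3 / 5 4 3 2 1 / 1 3 5 4 2 / 2 5 1 3 4 / 3 2 4 1 5.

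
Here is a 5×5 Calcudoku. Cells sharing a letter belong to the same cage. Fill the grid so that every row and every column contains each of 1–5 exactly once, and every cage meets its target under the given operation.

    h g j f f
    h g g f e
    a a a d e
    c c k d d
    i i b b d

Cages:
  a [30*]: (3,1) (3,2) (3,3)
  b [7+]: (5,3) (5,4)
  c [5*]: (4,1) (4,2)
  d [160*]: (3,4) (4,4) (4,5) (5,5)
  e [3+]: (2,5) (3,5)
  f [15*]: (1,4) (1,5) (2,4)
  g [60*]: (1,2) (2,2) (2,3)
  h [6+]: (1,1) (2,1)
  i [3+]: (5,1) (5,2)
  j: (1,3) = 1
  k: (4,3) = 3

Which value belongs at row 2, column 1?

Cage j is given, leaving (1,3) = 1.
K is a freebie; hence (4,3) = 3.
Cage f needs product 15, which forces (2,4) = 1.
Row 2 already has 1, so (2,5) = 2.
Column 5 now contains 2, which forces (3,5) = 1.
Cage h needs two cells with sum 6, which forces (1,1) = 2.
Row 2 already has 2, which forces (2,1) = 4.
Row 2 now contains 4, so (2,3) = 5.
Column 3 now contains 5, leaving (3,3) = 2.
Row 3 now contains 2; hence (3,4) = 4.
Column 4 already has 4, which forces (4,4) = 2.
Column 1 already has 2, leaving (5,1) = 1.
1 is placed in row 5, so (5,2) = 2.
Column 3 now contains 2; hence (5,3) = 4.
Row 5 now contains 4; hence (5,5) = 5.
The 3 cells of cage g must have product 60; hence (1,2) = 4.
Cage f has product 15, leaving (1,4) = 5.
5 is placed in column 5, which forces (1,5) = 3.
5 is placed in row 2; hence (2,2) = 3.
3 is placed in column 2, so (3,2) = 5.
Column 1 already has 1, which forces (4,1) = 5.
Cage c's pair has product 5, so (4,2) = 1.
5 is placed in column 5, leaving (4,5) = 4.
5 is placed in row 5, so (5,4) = 3.
Row 3 already has 5; hence (3,1) = 3.
Completed grid: 2 4 1 5 3 / 4 3 5 1 2 / 3 5 2 4 1 / 5 1 3 2 4 / 1 2 4 3 5.

4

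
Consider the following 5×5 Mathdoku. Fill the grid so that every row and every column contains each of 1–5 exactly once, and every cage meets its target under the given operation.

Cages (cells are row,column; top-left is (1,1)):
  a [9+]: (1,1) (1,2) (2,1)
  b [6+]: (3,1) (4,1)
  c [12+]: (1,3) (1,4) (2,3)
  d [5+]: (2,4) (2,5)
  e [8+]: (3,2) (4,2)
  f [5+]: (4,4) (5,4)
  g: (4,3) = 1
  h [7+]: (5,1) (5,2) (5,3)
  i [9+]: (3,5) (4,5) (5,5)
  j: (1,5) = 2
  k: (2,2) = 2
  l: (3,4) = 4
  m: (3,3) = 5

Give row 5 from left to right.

Cage j is a single given cell, which forces (1,5) = 2.
Cage k is a single given cell, which forces (2,2) = 2.
M is a freebie; hence (3,3) = 5.
Cage l is given, so (3,4) = 4.
Cage g is given, which forces (4,3) = 1.
The 3 cells of cage c must have sum 12; hence (1,4) = 5.
Cage d needs two cells with sum 5, which forces (2,4) = 1.
Cage d needs two cells with sum 5, so (2,5) = 4.
Row 3 already has 5, which forces (3,2) = 3.
Row 3 already has 3, so (3,5) = 1.
Cage e's pair has sum 8, so (4,2) = 5.
Row 4 already has 5, so (4,5) = 3.
Column 5 already has 3, so (5,5) = 5.
Cage a has sum 9, which forces (1,1) = 3.
Cage a needs sum 9, which forces (1,2) = 1.
Cage c has sum 12, which forces (1,3) = 4.
Cage a has sum 9, leaving (2,1) = 5.
Row 2 already has 4, so (2,3) = 3.
Row 3 already has 1, so (3,1) = 2.
Row 4 already has 5, so (4,1) = 4.
Row 4 now contains 3, which forces (4,4) = 2.
Column 1 now contains 4, so (5,1) = 1.
Column 2 already has 1; hence (5,2) = 4.
Column 3 now contains 4; hence (5,3) = 2.
Cage f needs two cells with sum 5; hence (5,4) = 3.
Completed grid: 3 1 4 5 2 / 5 2 3 1 4 / 2 3 5 4 1 / 4 5 1 2 3 / 1 4 2 3 5.

1 4 2 3 5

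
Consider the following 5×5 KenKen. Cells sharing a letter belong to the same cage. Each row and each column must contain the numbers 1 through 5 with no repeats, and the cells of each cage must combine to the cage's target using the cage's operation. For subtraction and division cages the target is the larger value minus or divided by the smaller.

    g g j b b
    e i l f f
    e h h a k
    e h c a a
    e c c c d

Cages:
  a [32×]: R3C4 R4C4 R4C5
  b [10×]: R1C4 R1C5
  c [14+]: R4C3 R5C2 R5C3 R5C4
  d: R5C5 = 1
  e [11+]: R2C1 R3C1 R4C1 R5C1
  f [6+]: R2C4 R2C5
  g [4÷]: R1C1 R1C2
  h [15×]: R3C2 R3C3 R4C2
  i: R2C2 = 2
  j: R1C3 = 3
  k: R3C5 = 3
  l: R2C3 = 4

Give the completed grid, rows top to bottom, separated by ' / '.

4 1 3 5 2 / 3 2 4 1 5 / 2 5 1 4 3 / 1 3 5 2 4 / 5 4 2 3 1

Cage j is given, which forces R1C3 = 3.
Cage i is given, so R2C2 = 2.
Cage l is a single given cell; hence R2C3 = 4.
The 3 cells of cage a must have product 32; hence R3C4 = 4.
Cage k is a single given cell, so R3C5 = 3.
The 3 cells of cage a must have product 32, leaving R4C4 = 2.
Cage a needs product 32, which forces R4C5 = 4.
D is a freebie, which forces R5C5 = 1.
Column 4 now contains 2, which forces R1C4 = 5.
The two cells of cage b must have product 10, leaving R1C5 = 2.
Cage f's pair has sum 6, leaving R2C4 = 1.
1 is placed in column 5, so R2C5 = 5.
The 3 cells of cage h must have product 15, so R4C2 = 3.
Row 4 already has 2; hence R4C3 = 5.
Cage c has sum 14, so R5C2 = 4.
Cage c needs sum 14, leaving R5C3 = 2.
The 4 cells of cage c must have sum 14, which forces R5C4 = 3.
The two cells of cage g must have quotient 4, so R1C1 = 4.
Column 2 now contains 4, so R1C2 = 1.
Row 2 now contains 5, so R2C1 = 3.
Cage e needs sum 11, leaving R3C1 = 2.
Cage h needs product 15; hence R3C2 = 5.
5 is placed in column 3, leaving R3C3 = 1.
5 is placed in row 4, which forces R4C1 = 1.
3 is placed in row 5, so R5C1 = 5.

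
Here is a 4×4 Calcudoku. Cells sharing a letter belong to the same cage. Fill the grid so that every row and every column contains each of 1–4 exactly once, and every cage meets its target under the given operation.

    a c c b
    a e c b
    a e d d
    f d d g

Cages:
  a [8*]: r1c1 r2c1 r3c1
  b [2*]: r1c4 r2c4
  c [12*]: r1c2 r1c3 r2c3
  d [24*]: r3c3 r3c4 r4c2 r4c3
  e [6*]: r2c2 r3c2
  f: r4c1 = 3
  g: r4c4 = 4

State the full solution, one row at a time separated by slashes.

2 4 3 1 / 4 3 1 2 / 1 2 4 3 / 3 1 2 4

Cage f is a single given cell, so r4c1 = 3.
G is a freebie, so r4c4 = 4.
Cage d has product 24, so r3c3 = 4.
Cage d has product 24, leaving r3c4 = 3.
The two cells of cage e must have product 6, so r2c2 = 3.
3 is placed in row 3; hence r3c2 = 2.
2 is placed in column 2; hence r4c2 = 1.
Row 4 now contains 1, so r4c3 = 2.
2 is placed in column 2, so r1c2 = 4.
Cage c needs product 12, so r1c3 = 3.
Column 3 now contains 2, leaving r2c3 = 1.
Row 2 already has 1, so r2c4 = 2.
2 is placed in row 3; hence r3c1 = 1.
Row 1 now contains 4; hence r1c1 = 2.
Column 4 now contains 2, so r1c4 = 1.
Row 2 already has 2; hence r2c1 = 4.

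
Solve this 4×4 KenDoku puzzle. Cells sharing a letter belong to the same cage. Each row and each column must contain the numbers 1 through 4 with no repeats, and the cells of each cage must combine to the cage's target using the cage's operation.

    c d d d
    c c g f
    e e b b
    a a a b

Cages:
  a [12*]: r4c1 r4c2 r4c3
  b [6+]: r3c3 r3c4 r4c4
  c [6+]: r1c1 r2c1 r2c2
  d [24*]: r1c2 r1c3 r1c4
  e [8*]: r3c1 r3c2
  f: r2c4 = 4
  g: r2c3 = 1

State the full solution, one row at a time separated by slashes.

1 4 2 3 / 2 3 1 4 / 4 2 3 1 / 3 1 4 2

G is a freebie, which forces r2c3 = 1.
F is a freebie; hence r2c4 = 4.
The 3 cells of cage c must have sum 6, which forces r1c1 = 1.
Cage a has product 12, leaving r4c2 = 1.
The 3 cells of cage b must have sum 6, which forces r3c4 = 1.
In row 3, 3 can only go at r3c3, so r3c3 = 3.
Cage a needs product 12, so r4c1 = 3.
Column 3 already has 3, leaving r4c3 = 4.
Cage b has sum 6, so r4c4 = 2.
Cage d needs product 24; hence r1c2 = 4.
Column 3 now contains 4, so r1c3 = 2.
Column 4 already has 2, which forces r1c4 = 3.
Column 1 now contains 3, which forces r2c1 = 2.
The 3 cells of cage c must have sum 6, leaving r2c2 = 3.
2 is placed in column 1, so r3c1 = 4.
Column 2 now contains 4, which forces r3c2 = 2.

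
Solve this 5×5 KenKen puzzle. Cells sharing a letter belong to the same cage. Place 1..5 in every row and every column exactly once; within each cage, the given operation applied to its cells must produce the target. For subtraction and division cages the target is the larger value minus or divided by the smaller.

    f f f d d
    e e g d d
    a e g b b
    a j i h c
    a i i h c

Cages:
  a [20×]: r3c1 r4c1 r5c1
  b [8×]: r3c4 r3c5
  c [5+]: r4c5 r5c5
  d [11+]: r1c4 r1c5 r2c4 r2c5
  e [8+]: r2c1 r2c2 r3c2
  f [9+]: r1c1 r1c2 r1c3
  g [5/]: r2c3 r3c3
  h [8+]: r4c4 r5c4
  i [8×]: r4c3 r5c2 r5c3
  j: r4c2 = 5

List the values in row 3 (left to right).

Cage j is given, which forces r4c2 = 5.
5 is placed in row 4, so r4c4 = 3.
3 is placed in column 4, so r5c4 = 5.
The 3 cells of cage a must have product 20, leaving r3c1 = 5.
5 is placed in row 3; hence r3c3 = 1.
Column 3 now contains 1, so r2c3 = 5.
Cage i has product 8; hence r5c2 = 1.
Cage a needs product 20, which forces r4c1 = 1.
Row 4 already has 1, leaving r4c5 = 2.
Row 5 now contains 1, which forces r5c1 = 4.
Row 5 now contains 4, which forces r5c3 = 2.
Row 5 now contains 4, which forces r5c5 = 3.
The two cells of cage b must have product 8, leaving r3c4 = 2.
2 is placed in column 5, which forces r3c5 = 4.
Row 4 already has 2, which forces r4c3 = 4.
The 3 cells of cage f must have sum 9; hence r1c1 = 2.
The 3 cells of cage f must have sum 9, leaving r1c2 = 4.
Column 3 now contains 4; hence r1c3 = 3.
Cage d needs sum 11, which forces r1c4 = 1.
Cage d has sum 11; hence r1c5 = 5.
The 3 cells of cage e must have sum 8; hence r2c1 = 3.
Cage e needs sum 8; hence r2c2 = 2.
2 is placed in column 4; hence r2c4 = 4.
Column 5 now contains 4, leaving r2c5 = 1.
2 is placed in row 3, so r3c2 = 3.
Filled in: 2 4 3 1 5 / 3 2 5 4 1 / 5 3 1 2 4 / 1 5 4 3 2 / 4 1 2 5 3.

5 3 1 2 4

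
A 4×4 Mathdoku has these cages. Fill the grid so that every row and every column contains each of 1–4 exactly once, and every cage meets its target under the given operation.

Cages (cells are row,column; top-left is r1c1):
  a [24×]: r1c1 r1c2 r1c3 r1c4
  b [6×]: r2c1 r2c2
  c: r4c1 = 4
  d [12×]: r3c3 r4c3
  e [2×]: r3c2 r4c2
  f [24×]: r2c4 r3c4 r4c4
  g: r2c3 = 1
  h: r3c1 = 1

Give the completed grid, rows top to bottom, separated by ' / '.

G is a freebie, so r2c3 = 1.
Cage h is a single given cell; hence r3c1 = 1.
Row 3 already has 1, so r3c2 = 2.
C is a freebie, so r4c1 = 4.
2 is placed in column 2, leaving r4c2 = 1.
Row 4 now contains 4, leaving r4c3 = 3.
Row 4 now contains 3, which forces r4c4 = 2.
Cage a has product 24, leaving r1c4 = 1.
Cage b's pair has product 6, which forces r2c1 = 2.
2 is placed in column 2, leaving r2c2 = 3.
3 is placed in row 2; hence r2c4 = 4.
3 is placed in column 3, so r3c3 = 4.
4 is placed in column 4, so r3c4 = 3.
Column 1 now contains 2, which forces r1c1 = 3.
Column 2 already has 3, which forces r1c2 = 4.
Column 3 already has 4, so r1c3 = 2.

3 4 2 1 / 2 3 1 4 / 1 2 4 3 / 4 1 3 2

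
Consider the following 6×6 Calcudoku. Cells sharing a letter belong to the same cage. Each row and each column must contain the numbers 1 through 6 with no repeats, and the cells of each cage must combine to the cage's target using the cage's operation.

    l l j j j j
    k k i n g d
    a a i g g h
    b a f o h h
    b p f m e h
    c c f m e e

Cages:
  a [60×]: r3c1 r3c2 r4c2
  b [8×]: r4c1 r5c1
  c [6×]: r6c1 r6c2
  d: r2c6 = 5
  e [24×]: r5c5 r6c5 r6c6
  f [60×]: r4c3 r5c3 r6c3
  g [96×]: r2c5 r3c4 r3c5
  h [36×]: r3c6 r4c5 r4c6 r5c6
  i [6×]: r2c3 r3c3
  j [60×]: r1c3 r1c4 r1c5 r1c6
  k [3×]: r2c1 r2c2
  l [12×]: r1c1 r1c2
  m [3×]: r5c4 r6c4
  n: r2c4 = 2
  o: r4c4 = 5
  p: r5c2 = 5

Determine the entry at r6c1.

6

Cage n is given; hence r2c4 = 2.
Cage g has product 96, leaving r2c5 = 4.
D is a freebie, leaving r2c6 = 5.
The 3 cells of cage g must have product 96, so r3c4 = 4.
The 3 cells of cage g must have product 96; hence r3c5 = 6.
Cage o is a single given cell, leaving r4c4 = 5.
P is a freebie; hence r5c2 = 5.
Cage a has product 60, leaving r3c1 = 5.
Cage f has product 60, which forces r6c3 = 5.
Cage e has product 24; hence r6c6 = 4.
The 4 cells of cage j must have product 60, leaving r1c5 = 5.
The only place for 6 in row 2 is r2c3.
Cage i's pair has product 6; hence r3c3 = 1.
In row 5, 6 can only go at r5c6, so r5c6 = 6.
Row 4 needs a 6, and only r4c2 is open for it.
The 3 cells of cage a must have product 60, leaving r3c2 = 2.
Row 3 already has 2, so r3c6 = 3.
Column 6 now contains 3; hence r1c6 = 1.
Column 6 now contains 1, leaving r4c6 = 2.
2 is placed in row 4, leaving r4c1 = 4.
Row 4 now contains 4, so r4c3 = 3.
2 is placed in row 4, leaving r4c5 = 1.
The two cells of cage b must have product 8, which forces r5c1 = 2.
Column 3 now contains 3, leaving r5c3 = 4.
Row 5 already has 2, so r5c5 = 3.
2 is placed in column 1, so r6c1 = 6.
Column 5 already has 3, leaving r6c5 = 2.
Column 1 already has 4, which forces r1c1 = 3.
Cage l's pair has product 12, which forces r1c2 = 4.
Column 3 now contains 4, so r1c3 = 2.
Cage j needs product 60, so r1c4 = 6.
3 is placed in column 1, so r2c1 = 1.
Row 2 now contains 1, so r2c2 = 3.
Row 5 now contains 3, leaving r5c4 = 1.
The two cells of cage c must have product 6, leaving r6c2 = 1.
The two cells of cage m must have product 3, so r6c4 = 3.
Completed grid: 3 4 2 6 5 1 / 1 3 6 2 4 5 / 5 2 1 4 6 3 / 4 6 3 5 1 2 / 2 5 4 1 3 6 / 6 1 5 3 2 4.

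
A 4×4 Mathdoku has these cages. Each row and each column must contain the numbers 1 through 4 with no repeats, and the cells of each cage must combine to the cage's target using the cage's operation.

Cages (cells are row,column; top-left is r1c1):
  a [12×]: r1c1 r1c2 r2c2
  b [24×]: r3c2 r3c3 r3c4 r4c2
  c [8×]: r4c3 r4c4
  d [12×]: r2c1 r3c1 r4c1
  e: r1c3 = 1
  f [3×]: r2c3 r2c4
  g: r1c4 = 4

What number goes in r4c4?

E is a freebie, leaving r1c3 = 1.
Cage g is given, so r1c4 = 4.
Column 3 already has 1; hence r2c3 = 3.
Row 2 already has 3; hence r2c4 = 1.
Column 4 already has 4, leaving r4c4 = 2.
The 3 cells of cage a must have product 12; hence r1c1 = 2.
Row 1 now contains 4, which forces r1c2 = 3.
Row 2 already has 1, so r2c1 = 4.
The 3 cells of cage a must have product 12, leaving r2c2 = 2.
2 is placed in column 4, so r3c4 = 3.
Row 4 now contains 2, which forces r4c3 = 4.
Row 3 already has 3; hence r3c1 = 1.
Cage b has product 24, so r3c2 = 4.
Column 3 already has 4, leaving r3c3 = 2.
Cage d has product 12, so r4c1 = 3.
Row 4 now contains 4, which forces r4c2 = 1.
The full grid is 2 3 1 4 / 4 2 3 1 / 1 4 2 3 / 3 1 4 2.

2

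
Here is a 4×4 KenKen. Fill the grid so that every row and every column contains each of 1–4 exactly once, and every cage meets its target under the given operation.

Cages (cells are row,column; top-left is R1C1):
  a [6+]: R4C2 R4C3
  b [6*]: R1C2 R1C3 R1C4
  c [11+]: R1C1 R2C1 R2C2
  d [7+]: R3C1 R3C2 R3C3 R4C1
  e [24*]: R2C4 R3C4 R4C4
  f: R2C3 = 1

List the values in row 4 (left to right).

1 2 4 3

Cage c needs sum 11, so R1C1 = 4.
The 3 cells of cage c must have sum 11, which forces R2C1 = 3.
Cage c has sum 11; hence R2C2 = 4.
Cage f is given, so R2C3 = 1.
Row 2 now contains 4, which forces R2C4 = 2.
Column 1 already has 3, so R3C1 = 2.
Row 3 now contains 2; hence R3C3 = 3.
3 is placed in row 3, which forces R3C4 = 4.
The 4 cells of cage d must have sum 7, leaving R4C1 = 1.
Column 2 already has 4, which forces R4C2 = 2.
Row 4 now contains 2, so R4C3 = 4.
Column 4 already has 4, which forces R4C4 = 3.
The 3 cells of cage b must have product 6, leaving R1C2 = 3.
Column 3 now contains 3; hence R1C3 = 2.
Column 4 already has 3; hence R1C4 = 1.
3 is placed in row 3; hence R3C2 = 1.
Filled in: 4 3 2 1 / 3 4 1 2 / 2 1 3 4 / 1 2 4 3.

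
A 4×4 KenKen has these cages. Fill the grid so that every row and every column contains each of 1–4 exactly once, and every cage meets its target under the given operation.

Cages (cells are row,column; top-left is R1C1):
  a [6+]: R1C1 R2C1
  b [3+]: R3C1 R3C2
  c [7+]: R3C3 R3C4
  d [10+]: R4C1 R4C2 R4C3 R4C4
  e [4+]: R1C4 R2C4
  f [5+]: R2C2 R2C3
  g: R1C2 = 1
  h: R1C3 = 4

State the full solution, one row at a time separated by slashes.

G is a freebie, so R1C2 = 1.
Cage h is a single given cell, which forces R1C3 = 4.
1 is placed in row 1; hence R1C4 = 3.
Column 4 already has 3, which forces R2C4 = 1.
Column 2 already has 1, so R3C2 = 2.
Column 3 already has 4, so R3C3 = 3.
Column 4 already has 3, leaving R3C4 = 4.
4 is placed in column 4, leaving R4C4 = 2.
Row 1 now contains 4; hence R1C1 = 2.
Cage a needs two cells with sum 6, which forces R2C1 = 4.
The two cells of cage f must have sum 5; hence R2C2 = 3.
Column 3 already has 3; hence R2C3 = 2.
2 is placed in row 3, leaving R3C1 = 1.
4 is placed in column 1, which forces R4C1 = 3.
Column 2 already has 3, leaving R4C2 = 4.
Row 4 now contains 2, which forces R4C3 = 1.

2 1 4 3 / 4 3 2 1 / 1 2 3 4 / 3 4 1 2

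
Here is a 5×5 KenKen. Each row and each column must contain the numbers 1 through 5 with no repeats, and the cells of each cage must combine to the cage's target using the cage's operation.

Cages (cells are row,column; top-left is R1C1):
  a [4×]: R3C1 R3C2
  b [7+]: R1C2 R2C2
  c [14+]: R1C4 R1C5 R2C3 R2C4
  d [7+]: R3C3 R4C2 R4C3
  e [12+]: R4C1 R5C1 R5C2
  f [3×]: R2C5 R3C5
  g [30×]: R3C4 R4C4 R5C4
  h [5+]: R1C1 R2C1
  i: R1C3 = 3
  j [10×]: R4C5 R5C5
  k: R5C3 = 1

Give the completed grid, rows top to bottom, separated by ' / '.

Cage i is given; hence R1C3 = 3.
K is a freebie, so R5C3 = 1.
Cage d needs sum 7, leaving R4C2 = 1.
Cage a's pair has product 4; hence R3C1 = 1.
1 is placed in column 2; hence R3C2 = 4.
4 is placed in row 3, which forces R3C3 = 2.
Row 3 already has 1, leaving R3C5 = 3.
Column 3 already has 2; hence R4C3 = 4.
The two cells of cage h must have sum 5, so R1C1 = 2.
Row 1 already has 2, so R1C2 = 5.
Cage h's pair has sum 5, leaving R2C1 = 3.
Column 2 now contains 5; hence R2C2 = 2.
Column 3 already has 4, so R2C3 = 5.
Row 2 now contains 2, so R2C4 = 4.
Column 5 already has 3, which forces R2C5 = 1.
Row 3 now contains 3, which forces R3C4 = 5.
Column 1 now contains 3; hence R4C1 = 5.
Row 4 now contains 5; hence R4C5 = 2.
Column 1 already has 2; hence R5C1 = 4.
Column 2 now contains 5, leaving R5C2 = 3.
Row 5 now contains 3; hence R5C4 = 2.
Column 5 now contains 2; hence R5C5 = 5.
Column 4 already has 4, leaving R1C4 = 1.
1 is placed in column 5, which forces R1C5 = 4.
Row 4 already has 2, leaving R4C4 = 3.

2 5 3 1 4 / 3 2 5 4 1 / 1 4 2 5 3 / 5 1 4 3 2 / 4 3 1 2 5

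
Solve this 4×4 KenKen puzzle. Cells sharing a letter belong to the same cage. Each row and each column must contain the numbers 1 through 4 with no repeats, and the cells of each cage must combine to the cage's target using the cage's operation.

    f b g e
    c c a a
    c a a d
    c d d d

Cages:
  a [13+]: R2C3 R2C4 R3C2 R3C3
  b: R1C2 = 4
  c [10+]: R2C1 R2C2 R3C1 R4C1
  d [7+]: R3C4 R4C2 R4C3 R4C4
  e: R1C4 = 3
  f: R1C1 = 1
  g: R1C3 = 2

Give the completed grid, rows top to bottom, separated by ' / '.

1 4 2 3 / 2 1 3 4 / 3 2 4 1 / 4 3 1 2

Cage f is given, so R1C1 = 1.
B is a freebie, which forces R1C2 = 4.
G is a freebie, leaving R1C3 = 2.
Cage e is a single given cell, leaving R1C4 = 3.
Cage d has sum 7; hence R3C4 = 1.
Column 4 now contains 3, so R4C4 = 2.
The 4 cells of cage c must have sum 10, so R2C2 = 1.
Cage a has sum 13, leaving R2C3 = 3.
Column 4 now contains 2, which forces R2C4 = 4.
Cage a has sum 13; hence R3C2 = 2.
The 4 cells of cage a must have sum 13, which forces R3C3 = 4.
1 is placed in column 2, so R4C2 = 3.
Column 3 already has 3, which forces R4C3 = 1.
4 is placed in row 2, leaving R2C1 = 2.
Row 3 now contains 4; hence R3C1 = 3.
3 is placed in row 4, leaving R4C1 = 4.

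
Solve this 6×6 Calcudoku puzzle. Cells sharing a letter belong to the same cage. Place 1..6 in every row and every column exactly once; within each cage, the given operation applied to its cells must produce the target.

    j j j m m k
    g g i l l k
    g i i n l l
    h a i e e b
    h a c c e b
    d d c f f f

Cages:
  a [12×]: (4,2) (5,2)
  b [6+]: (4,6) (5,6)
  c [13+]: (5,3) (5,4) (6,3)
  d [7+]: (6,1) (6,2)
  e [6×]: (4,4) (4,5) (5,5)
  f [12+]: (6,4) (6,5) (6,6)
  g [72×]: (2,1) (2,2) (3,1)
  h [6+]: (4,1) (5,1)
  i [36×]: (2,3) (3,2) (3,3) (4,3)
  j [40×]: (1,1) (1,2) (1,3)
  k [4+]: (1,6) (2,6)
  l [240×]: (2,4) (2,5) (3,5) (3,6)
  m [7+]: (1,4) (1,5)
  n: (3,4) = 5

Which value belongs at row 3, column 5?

N is a freebie, which forces (3,4) = 5.
Cage l needs product 240, so (2,5) = 5.
The only place for 5 in row 4 is (4,1).
Cage h needs two cells with sum 6, leaving (5,1) = 1.
Row 5 needs a 5, and only (5,3) is open for it.
The 3 cells of cage j must have product 40, which forces (1,2) = 5.
In row 6, 5 can only go at (6,6), so (6,6) = 5.
In row 6, 2 can only go at (6,3), so (6,3) = 2.
Cage j has product 40; hence (1,1) = 2.
2 is placed in column 3, leaving (1,3) = 4.
Cage c needs sum 13, leaving (5,4) = 6.
Cage m's pair has sum 7, so (1,4) = 1.
The two cells of cage m must have sum 7; hence (1,5) = 6.
Row 1 now contains 1, leaving (1,6) = 3.
3 is placed in column 6, which forces (2,6) = 1.
Cage i needs product 36, leaving (3,2) = 2.
The 3 cells of cage e must have product 6, which forces (4,5) = 1.
The 4 cells of cage i must have product 36; hence (3,3) = 1.
In row 2, 2 can only go at (2,4), so (2,4) = 2.
Cage l needs product 240; hence (3,5) = 4.
Cage l needs product 240, which forces (3,6) = 6.
Column 4 already has 2, leaving (4,4) = 3.
The 3 cells of cage e must have product 6, leaving (5,5) = 2.
Row 5 now contains 2, so (5,6) = 4.
Column 4 now contains 3, which forces (6,4) = 4.
Column 5 already has 4, which forces (6,5) = 3.
The 4 cells of cage i must have product 36; hence (2,3) = 3.
Row 3 already has 6, which forces (3,1) = 3.
3 is placed in row 4, so (4,2) = 4.
3 is placed in row 4, which forces (4,3) = 6.
4 is placed in column 6, so (4,6) = 2.
Row 5 already has 4, so (5,2) = 3.
3 is placed in row 6, leaving (6,1) = 6.
3 is placed in row 6, which forces (6,2) = 1.
Column 1 already has 6, which forces (2,1) = 4.
Column 2 now contains 4; hence (2,2) = 6.
Filled in: 2 5 4 1 6 3 / 4 6 3 2 5 1 / 3 2 1 5 4 6 / 5 4 6 3 1 2 / 1 3 5 6 2 4 / 6 1 2 4 3 5.

4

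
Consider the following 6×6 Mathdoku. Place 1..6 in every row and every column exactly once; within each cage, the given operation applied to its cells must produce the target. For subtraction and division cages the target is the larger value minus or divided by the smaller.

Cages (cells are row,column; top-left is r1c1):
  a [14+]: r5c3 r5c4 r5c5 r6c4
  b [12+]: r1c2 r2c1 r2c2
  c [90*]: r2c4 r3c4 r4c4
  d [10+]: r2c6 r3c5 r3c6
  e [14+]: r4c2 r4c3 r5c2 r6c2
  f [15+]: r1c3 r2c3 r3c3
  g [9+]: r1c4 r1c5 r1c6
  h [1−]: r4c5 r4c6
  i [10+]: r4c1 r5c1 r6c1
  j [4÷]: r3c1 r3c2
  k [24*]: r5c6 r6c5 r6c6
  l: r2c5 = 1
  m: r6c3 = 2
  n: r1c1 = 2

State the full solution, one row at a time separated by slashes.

N is a freebie, which forces r1c1 = 2.
Cage l is given, so r2c5 = 1.
M is a freebie, which forces r6c3 = 2.
The only place for 2 in column 4 is r5c4.
The only place for 4 in column 4 is r6c4.
Cage k has product 24, so r5c6 = 4.
Row 6 already has 4, so r6c5 = 6.
Cage k has product 24, leaving r6c6 = 1.
The 3 cells of cage g must have sum 9; hence r1c4 = 1.
In column 3, 1 can only go at r4c3, so r4c3 = 1.
Cage i needs sum 10, so r5c1 = 1.
Cage e needs sum 14, so r5c2 = 6.
Column 1 already has 1; hence r3c1 = 4.
Cage j's pair has quotient 4; hence r3c2 = 1.
Column 1 already has 4; hence r4c1 = 6.
Cage i needs sum 10, so r6c1 = 3.
3 is placed in row 6, which forces r6c2 = 5.
3 is placed in column 1, leaving r2c1 = 5.
The 4 cells of cage e must have sum 14, which forces r4c2 = 2.
Cage h's pair has difference 1, which forces r4c5 = 4.
Row 1 needs a 6, and only r1c3 is open for it.
Column 3 now contains 6, so r2c3 = 4.
Column 3 now contains 6, so r3c3 = 5.
5 is placed in column 3, which forces r5c3 = 3.
Row 5 already has 3, leaving r5c5 = 5.
Cage b has sum 12, which forces r1c2 = 4.
Column 5 already has 5, leaving r1c5 = 3.
Cage g has sum 9; hence r1c6 = 5.
4 is placed in row 2; hence r2c2 = 3.
Row 2 now contains 3, leaving r2c4 = 6.
Cage d has sum 10, so r2c6 = 2.
6 is placed in column 4, leaving r3c4 = 3.
The 3 cells of cage d must have sum 10; hence r3c5 = 2.
The 3 cells of cage d must have sum 10; hence r3c6 = 6.
The 3 cells of cage c must have product 90; hence r4c4 = 5.
Column 6 already has 5, leaving r4c6 = 3.

2 4 6 1 3 5 / 5 3 4 6 1 2 / 4 1 5 3 2 6 / 6 2 1 5 4 3 / 1 6 3 2 5 4 / 3 5 2 4 6 1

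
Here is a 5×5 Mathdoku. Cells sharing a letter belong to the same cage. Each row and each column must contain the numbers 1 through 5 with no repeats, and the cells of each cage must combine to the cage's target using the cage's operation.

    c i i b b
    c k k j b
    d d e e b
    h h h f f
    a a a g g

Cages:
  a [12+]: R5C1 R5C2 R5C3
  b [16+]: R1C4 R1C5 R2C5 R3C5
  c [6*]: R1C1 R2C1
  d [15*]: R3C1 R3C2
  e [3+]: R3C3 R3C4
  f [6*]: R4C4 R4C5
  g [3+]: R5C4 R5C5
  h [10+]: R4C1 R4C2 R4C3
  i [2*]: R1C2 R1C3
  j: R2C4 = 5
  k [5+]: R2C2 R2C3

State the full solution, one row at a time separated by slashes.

3 2 1 4 5 / 2 1 4 5 3 / 5 3 2 1 4 / 1 4 5 3 2 / 4 5 3 2 1

Cage j is a single given cell, so R2C4 = 5.
5 is placed in column 4, which forces R1C4 = 4.
The only place for 5 in row 1 is R1C5.
Row 1 needs a 3, and only R1C1 is open for it.
Column 1 now contains 3; hence R2C1 = 2.
Column 1 now contains 3, leaving R3C1 = 5.
Cage d's pair has product 15, leaving R3C2 = 3.
Row 3 already has 3; hence R3C5 = 4.
Column 1 already has 5, leaving R5C1 = 4.
Row 5 now contains 4, so R5C2 = 5.
5 is placed in row 5, leaving R5C3 = 3.
4 is placed in column 5, so R2C5 = 3.
4 is placed in column 1, leaving R4C1 = 1.
Cage h has sum 10, leaving R4C2 = 4.
Cage h has sum 10, leaving R4C3 = 5.
3 is placed in column 5, so R4C5 = 2.
Column 5 now contains 2, so R5C5 = 1.
4 is placed in column 2, which forces R2C2 = 1.
The two cells of cage k must have sum 5, leaving R2C3 = 4.
Row 4 now contains 2; hence R4C4 = 3.
1 is placed in row 5, leaving R5C4 = 2.
Column 2 now contains 1, so R1C2 = 2.
Cage i needs two cells with product 2, leaving R1C3 = 1.
The two cells of cage e must have sum 3, so R3C3 = 2.
Column 4 now contains 2, so R3C4 = 1.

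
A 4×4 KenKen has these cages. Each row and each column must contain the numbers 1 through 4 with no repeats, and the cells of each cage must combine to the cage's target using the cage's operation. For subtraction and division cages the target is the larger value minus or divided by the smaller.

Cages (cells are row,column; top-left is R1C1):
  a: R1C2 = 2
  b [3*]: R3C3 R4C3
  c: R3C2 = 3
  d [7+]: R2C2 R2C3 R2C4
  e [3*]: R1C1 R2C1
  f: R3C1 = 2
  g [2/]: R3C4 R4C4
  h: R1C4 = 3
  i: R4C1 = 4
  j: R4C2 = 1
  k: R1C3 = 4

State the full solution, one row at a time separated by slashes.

1 2 4 3 / 3 4 2 1 / 2 3 1 4 / 4 1 3 2

Cage a is given, leaving R1C2 = 2.
Cage k is a single given cell, which forces R1C3 = 4.
H is a freebie, so R1C4 = 3.
F is a freebie, so R3C1 = 2.
Cage c is a single given cell, which forces R3C2 = 3.
3 is placed in row 3, which forces R3C3 = 1.
1 is placed in row 3; hence R3C4 = 4.
I is a freebie, leaving R4C1 = 4.
Cage j is a single given cell, so R4C2 = 1.
Column 3 now contains 1, which forces R4C3 = 3.
Row 4 now contains 1, which forces R4C4 = 2.
Row 1 already has 3, so R1C1 = 1.
The two cells of cage e must have product 3, leaving R2C1 = 3.
Column 2 now contains 1, so R2C2 = 4.
Column 3 now contains 1; hence R2C3 = 2.
Column 4 already has 2, which forces R2C4 = 1.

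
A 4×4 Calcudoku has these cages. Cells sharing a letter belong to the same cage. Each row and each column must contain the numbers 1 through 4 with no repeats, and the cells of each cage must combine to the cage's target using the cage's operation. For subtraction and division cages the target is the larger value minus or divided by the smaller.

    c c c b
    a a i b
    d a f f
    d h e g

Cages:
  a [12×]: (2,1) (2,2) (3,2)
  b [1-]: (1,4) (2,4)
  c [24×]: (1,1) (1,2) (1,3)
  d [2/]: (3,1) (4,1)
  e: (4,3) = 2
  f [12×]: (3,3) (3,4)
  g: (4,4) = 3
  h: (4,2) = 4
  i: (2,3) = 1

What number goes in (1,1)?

3

Cage i is given, leaving (2,3) = 1.
Cage h is a single given cell, so (4,2) = 4.
Cage e is a single given cell, leaving (4,3) = 2.
Cage g is given, which forces (4,4) = 3.
Cage b needs two cells with difference 1, so (1,4) = 1.
4 is placed in column 2, leaving (2,2) = 3.
Cage b's pair has difference 1, which forces (2,4) = 2.
Cage d's pair has quotient 2, which forces (3,1) = 2.
2 is placed in row 3, leaving (3,2) = 1.
Cage f needs two cells with product 12, so (3,3) = 3.
Column 4 now contains 3, leaving (3,4) = 4.
Row 4 now contains 2, leaving (4,1) = 1.
The 3 cells of cage c must have product 24, leaving (1,1) = 3.
Column 2 now contains 3, leaving (1,2) = 2.
Column 3 now contains 3; hence (1,3) = 4.
Row 2 now contains 2, so (2,1) = 4.
The full grid is 3 2 4 1 / 4 3 1 2 / 2 1 3 4 / 1 4 2 3.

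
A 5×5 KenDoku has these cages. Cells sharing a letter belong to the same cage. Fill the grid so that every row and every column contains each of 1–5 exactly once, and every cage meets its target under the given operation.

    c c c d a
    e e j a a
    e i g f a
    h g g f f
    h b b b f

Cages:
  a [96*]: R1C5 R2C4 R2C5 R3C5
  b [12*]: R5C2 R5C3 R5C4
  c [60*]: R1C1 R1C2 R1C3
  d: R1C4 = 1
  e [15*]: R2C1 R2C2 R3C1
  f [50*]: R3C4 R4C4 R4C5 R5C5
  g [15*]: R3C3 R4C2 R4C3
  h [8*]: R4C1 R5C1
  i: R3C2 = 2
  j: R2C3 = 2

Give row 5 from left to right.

Cage d is given; hence R1C4 = 1.
J is a freebie; hence R2C3 = 2.
Cage a has product 96; hence R2C4 = 4.
Row 2 already has 2, so R2C5 = 3.
Cage i is a single given cell; hence R3C2 = 2.
Row 3 already has 2, leaving R3C4 = 5.
Row 3 already has 2, which forces R3C5 = 4.
5 is placed in column 4, so R4C4 = 2.
Column 4 now contains 4; hence R5C4 = 3.
Column 5 now contains 4, leaving R1C5 = 2.
Cage e has product 15, leaving R3C1 = 3.
Row 3 already has 3, which forces R3C3 = 1.
Row 4 now contains 2; hence R4C1 = 4.
Cage h's pair has product 8, which forces R5C1 = 2.
1 is placed in column 3, so R5C3 = 4.
Column 1 already has 4, which forces R1C1 = 5.
Cage c needs product 60; hence R1C2 = 4.
Cage c has product 60, so R1C3 = 3.
Column 1 now contains 5, so R2C1 = 1.
1 is placed in row 2, so R2C2 = 5.
Column 2 already has 5, leaving R4C2 = 3.
Column 3 already has 3, so R4C3 = 5.
5 is placed in row 4; hence R4C5 = 1.
Row 5 already has 4, leaving R5C2 = 1.
Column 5 already has 1; hence R5C5 = 5.
Completed grid: 5 4 3 1 2 / 1 5 2 4 3 / 3 2 1 5 4 / 4 3 5 2 1 / 2 1 4 3 5.

2 1 4 3 5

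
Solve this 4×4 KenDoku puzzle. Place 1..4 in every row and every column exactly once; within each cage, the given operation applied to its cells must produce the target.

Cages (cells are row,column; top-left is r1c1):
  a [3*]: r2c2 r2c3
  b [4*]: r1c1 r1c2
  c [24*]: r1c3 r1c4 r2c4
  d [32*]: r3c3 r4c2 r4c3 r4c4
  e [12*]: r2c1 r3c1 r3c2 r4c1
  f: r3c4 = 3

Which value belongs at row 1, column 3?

Cage d has product 32, leaving r3c3 = 4.
F is a freebie, which forces r3c4 = 3.
Cage c needs product 24, which forces r1c3 = 3.
Column 3 already has 3, which forces r2c3 = 1.
Row 3 now contains 3, which forces r3c1 = 1.
Cage e has product 12, which forces r3c2 = 2.
1 is placed in column 3, which forces r4c3 = 2.
1 is placed in column 1; hence r1c1 = 4.
Cage b needs two cells with product 4, leaving r1c2 = 1.
Row 1 already has 4, which forces r1c4 = 2.
The 4 cells of cage e must have product 12; hence r2c1 = 2.
1 is placed in row 2; hence r2c2 = 3.
Column 4 already has 2, leaving r2c4 = 4.
2 is placed in row 4; hence r4c1 = 3.
Column 2 now contains 1, so r4c2 = 4.
4 is placed in column 4, leaving r4c4 = 1.
The full grid is 4 1 3 2 / 2 3 1 4 / 1 2 4 3 / 3 4 2 1.

3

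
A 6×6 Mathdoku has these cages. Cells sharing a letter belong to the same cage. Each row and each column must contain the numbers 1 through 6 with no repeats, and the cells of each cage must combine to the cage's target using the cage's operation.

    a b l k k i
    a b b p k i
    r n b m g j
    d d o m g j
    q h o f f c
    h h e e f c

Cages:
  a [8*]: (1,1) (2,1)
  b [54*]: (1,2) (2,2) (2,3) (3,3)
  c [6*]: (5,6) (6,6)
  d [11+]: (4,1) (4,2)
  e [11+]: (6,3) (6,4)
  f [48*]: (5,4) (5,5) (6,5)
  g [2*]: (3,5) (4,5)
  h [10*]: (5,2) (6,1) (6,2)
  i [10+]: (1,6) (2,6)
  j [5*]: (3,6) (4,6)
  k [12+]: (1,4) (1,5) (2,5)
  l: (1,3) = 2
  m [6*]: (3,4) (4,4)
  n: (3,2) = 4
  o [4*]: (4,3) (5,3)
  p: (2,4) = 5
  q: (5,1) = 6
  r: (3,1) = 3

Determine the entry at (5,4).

4

Cage l is given, so (1,3) = 2.
Cage p is a single given cell; hence (2,4) = 5.
R is a freebie, leaving (3,1) = 3.
Cage n is given; hence (3,2) = 4.
Q is a freebie, leaving (5,1) = 6.
Column 4 already has 5; hence (6,4) = 6.
Row 1 now contains 2, so (1,1) = 4.
The 4 cells of cage b must have product 54, leaving (1,2) = 3.
Row 1 now contains 3, leaving (1,4) = 1.
Row 1 already has 4; hence (1,6) = 6.
The two cells of cage a must have product 8, leaving (2,1) = 2.
The 4 cells of cage b must have product 54, so (2,3) = 3.
Column 6 already has 6, which forces (2,6) = 4.
Cage m's pair has product 6, so (3,4) = 2.
Row 3 now contains 2; hence (3,5) = 1.
Row 3 now contains 1, which forces (3,6) = 5.
Column 1 now contains 6; hence (4,1) = 5.
Cage d needs two cells with sum 11, which forces (4,2) = 6.
Cage m's pair has product 6, leaving (4,4) = 3.
1 is placed in column 5, which forces (4,5) = 2.
5 is placed in column 6, which forces (4,6) = 1.
The 3 cells of cage f must have product 48, which forces (5,4) = 4.
Cage f has product 48; hence (5,5) = 3.
3 is placed in row 5; hence (5,6) = 2.
Column 1 now contains 5; hence (6,1) = 1.
6 is placed in row 6, so (6,3) = 5.
The 3 cells of cage f must have product 48; hence (6,5) = 4.
2 is placed in column 6, so (6,6) = 3.
6 is placed in row 1; hence (1,5) = 5.
6 is placed in column 2, which forces (2,2) = 1.
Row 2 now contains 4, so (2,5) = 6.
Row 3 now contains 1; hence (3,3) = 6.
Row 4 already has 1, so (4,3) = 4.
The 3 cells of cage h must have product 10, which forces (5,2) = 5.
Row 5 now contains 4, so (5,3) = 1.
Row 6 now contains 5, which forces (6,2) = 2.
Completed grid: 4 3 2 1 5 6 / 2 1 3 5 6 4 / 3 4 6 2 1 5 / 5 6 4 3 2 1 / 6 5 1 4 3 2 / 1 2 5 6 4 3.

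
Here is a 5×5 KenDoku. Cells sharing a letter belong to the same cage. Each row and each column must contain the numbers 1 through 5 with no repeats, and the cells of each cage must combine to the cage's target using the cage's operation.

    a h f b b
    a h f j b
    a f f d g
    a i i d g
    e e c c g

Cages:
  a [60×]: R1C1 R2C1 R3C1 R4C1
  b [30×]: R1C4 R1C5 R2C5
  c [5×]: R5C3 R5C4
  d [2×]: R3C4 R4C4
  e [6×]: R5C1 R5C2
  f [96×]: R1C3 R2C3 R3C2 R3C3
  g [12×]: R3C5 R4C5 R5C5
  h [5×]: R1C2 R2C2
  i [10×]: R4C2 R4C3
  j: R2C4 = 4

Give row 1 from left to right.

1 5 4 3 2

Cage j is a single given cell, so R2C4 = 4.
Cage f needs product 96, which forces R3C2 = 4.
The 4 cells of cage f must have product 96, leaving R1C3 = 4.
Cage a has product 60; hence R4C1 = 4.
Cage g has product 12; hence R5C5 = 4.
Row 3 needs a 5, and only R3C1 is open for it.
Row 4 needs a 3, and only R4C5 is open for it.
Cage b has product 30, so R1C4 = 3.
Column 5 now contains 3; hence R3C5 = 1.
3 is placed in row 1, so R1C1 = 1.
Row 1 now contains 1; hence R1C2 = 5.
5 is placed in row 1, leaving R1C5 = 2.
Cage a needs product 60, leaving R2C1 = 3.
Column 2 already has 5, so R2C2 = 1.
Row 2 already has 3, leaving R2C3 = 2.
Column 5 now contains 2, so R2C5 = 5.
2 is placed in column 3, leaving R3C3 = 3.
Row 3 already has 1, which forces R3C4 = 2.
Column 2 already has 5; hence R4C2 = 2.
2 is placed in column 3, leaving R4C3 = 5.
The two cells of cage d must have product 2, so R4C4 = 1.
Column 1 already has 3, which forces R5C1 = 2.
Column 2 already has 2, so R5C2 = 3.
Column 3 already has 5; hence R5C3 = 1.
Column 4 now contains 1, leaving R5C4 = 5.
Completed grid: 1 5 4 3 2 / 3 1 2 4 5 / 5 4 3 2 1 / 4 2 5 1 3 / 2 3 1 5 4.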